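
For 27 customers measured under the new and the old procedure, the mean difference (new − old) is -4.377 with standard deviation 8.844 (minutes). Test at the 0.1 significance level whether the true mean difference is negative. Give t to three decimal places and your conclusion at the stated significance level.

H0: μ_d = 0; H1: μ_d < 0 (paired t-test on the differences, left-tailed).
t = d̄/(s_d/√n) = -4.377/(8.844/√27) = -2.572
df = n − 1 = 26
p-value = P(T ≤ -2.572) ≈ 0.008
Since p ≈ 0.008 < α = 0.1, reject H0; the evidence is statistically significant.

t = -2.572; reject H0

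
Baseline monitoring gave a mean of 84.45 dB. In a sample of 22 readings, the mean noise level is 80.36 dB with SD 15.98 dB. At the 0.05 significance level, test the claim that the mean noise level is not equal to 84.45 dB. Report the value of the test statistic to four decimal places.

H0: μ = 84.45; H1: μ ≠ 84.45 (one-sample t-test, two-sided).
t = (x̄ − μ₀)/(s/√n) = (80.36 − 84.45)/(15.98/√22) = -1.2005
df = n − 1 = 21
Two-sided p-value ≈ 0.243
Since p ≈ 0.243 > α = 0.05, fail to reject H0; the evidence is not statistically significant.

-1.2005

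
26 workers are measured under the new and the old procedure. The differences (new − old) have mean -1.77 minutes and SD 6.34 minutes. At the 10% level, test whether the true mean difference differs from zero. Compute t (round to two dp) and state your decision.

H0: μ_d = 0; H1: μ_d ≠ 0 (paired t-test on the differences, two-sided).
t = d̄/(s_d/√n) = -1.77/(6.34/√26) = -1.42
df = n − 1 = 25
Two-sided p-value ≈ 0.1669
Since p ≈ 0.1669 > α = 0.1, fail to reject H0; the data do not provide sufficient evidence against H0.

t = -1.42; fail to reject H0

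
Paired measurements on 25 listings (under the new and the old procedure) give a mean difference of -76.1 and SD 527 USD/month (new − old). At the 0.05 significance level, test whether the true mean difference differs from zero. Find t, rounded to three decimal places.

H0: μ_d = 0; H1: μ_d ≠ 0 (paired t-test on the differences, two-sided).
t = d̄/(s_d/√n) = -76.1/(527/√25) = -0.722
df = n − 1 = 24
Two-sided p-value ≈ 0.4773
Since p ≈ 0.4773 > α = 0.05, fail to reject H0; the data do not provide sufficient evidence against H0.

-0.722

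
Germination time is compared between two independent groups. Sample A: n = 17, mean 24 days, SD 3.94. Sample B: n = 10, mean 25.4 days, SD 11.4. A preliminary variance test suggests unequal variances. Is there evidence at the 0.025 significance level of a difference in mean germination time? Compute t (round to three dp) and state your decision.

Let group 1 = sample A, group 2 = sample B. H0: μ_1 = μ_2; H1: μ_1 ≠ μ_2 (Welch's two-sample t-test, two-sided).
t = (x̄_1 − x̄_2)/√(s_1²/n_1 + s_2²/n_2) = (24 − 25.4)/√(3.94²/17 + 11.4²/10) = -0.375
Welch–Satterthwaite df ≈ 10.28
Two-sided p-value ≈ 0.7150
Since p ≈ 0.7150 > α = 0.025, fail to reject H0; the data do not provide sufficient evidence against H0.

t = -0.375; fail to reject H0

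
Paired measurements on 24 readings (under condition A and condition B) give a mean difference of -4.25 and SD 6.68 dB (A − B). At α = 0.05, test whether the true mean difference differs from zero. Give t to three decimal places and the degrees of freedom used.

t = -3.117, df = 23

H0: μ_d = 0; H1: μ_d ≠ 0 (paired t-test on the differences, two-sided).
t = d̄/(s_d/√n) = -4.25/(6.68/√24) = -3.117
df = n − 1 = 23
Two-sided p-value ≈ 0.0048
Since p ≈ 0.0048 < α = 0.05, reject H0; the data support H1.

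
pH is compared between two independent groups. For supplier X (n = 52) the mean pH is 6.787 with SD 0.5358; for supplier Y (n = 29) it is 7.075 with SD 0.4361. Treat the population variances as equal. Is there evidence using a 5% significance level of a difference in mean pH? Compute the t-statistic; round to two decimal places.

-2.47

Let group 1 = supplier X, group 2 = supplier Y. H0: μ_1 = μ_2; H1: μ_1 ≠ μ_2 (two-sample pooled-variance t-test, two-sided).
s_p² = [(52−1)·0.5358² + (29−1)·0.4361²]/(52+29−2) = 0.252738
t = (6.787 − 7.075)/√[0.252738·(1/52 + 1/29)] = -2.47
df = n₁ + n₂ − 2 = 79
Two-sided p-value ≈ 0.016
Since p ≈ 0.016 < α = 0.05, reject H0; the evidence is statistically significant.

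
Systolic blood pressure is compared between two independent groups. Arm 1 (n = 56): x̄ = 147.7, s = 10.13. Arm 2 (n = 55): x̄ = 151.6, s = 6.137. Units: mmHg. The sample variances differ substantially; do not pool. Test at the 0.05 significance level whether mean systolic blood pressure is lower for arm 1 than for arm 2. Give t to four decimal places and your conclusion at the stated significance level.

Let group 1 = arm 1, group 2 = arm 2. H0: μ_1 = μ_2; H1: μ_1 < μ_2 (Welch's two-sample t-test, left-tailed).
t = (x̄_1 − x̄_2)/√(s_1²/n_1 + s_2²/n_2) = (147.7 − 151.6)/√(10.13²/56 + 6.137²/55) = -2.4581
Welch–Satterthwaite df ≈ 90.86
p-value = P(T ≤ -2.4581) ≈ 0.0079
Since p ≈ 0.0079 < α = 0.05, reject H0; the evidence is statistically significant.

t = -2.4581; reject H0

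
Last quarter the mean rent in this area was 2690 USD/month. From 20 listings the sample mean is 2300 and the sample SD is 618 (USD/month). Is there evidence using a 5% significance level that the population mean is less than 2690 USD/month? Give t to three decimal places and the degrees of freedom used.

t = -2.822, df = 19

H0: μ = 2690; H1: μ < 2690 (one-sample t-test, left-tailed).
t = (x̄ − μ₀)/(s/√n) = (2300 − 2690)/(618/√20) = -2.822
df = n − 1 = 19
p-value = P(T ≤ -2.822) ≈ 0.0054
Since p ≈ 0.0054 < α = 0.05, reject H0; the evidence is statistically significant.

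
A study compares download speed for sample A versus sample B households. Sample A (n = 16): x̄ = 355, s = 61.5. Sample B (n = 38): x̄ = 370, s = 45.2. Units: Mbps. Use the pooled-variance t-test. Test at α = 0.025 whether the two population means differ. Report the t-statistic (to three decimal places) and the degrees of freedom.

Let group 1 = sample A, group 2 = sample B. H0: μ_1 = μ_2; H1: μ_1 ≠ μ_2 (two-sample pooled-variance t-test, two-sided).
s_p² = [(16−1)·61.5² + (38−1)·45.2²]/(16+38−2) = 2544.74
t = (355 − 370)/√[2544.74·(1/16 + 1/38)] = -0.998
df = n₁ + n₂ − 2 = 52
Two-sided p-value ≈ 0.3230
Since p ≈ 0.3230 > α = 0.025, fail to reject H0; the evidence is not statistically significant.

t = -0.998, df = 52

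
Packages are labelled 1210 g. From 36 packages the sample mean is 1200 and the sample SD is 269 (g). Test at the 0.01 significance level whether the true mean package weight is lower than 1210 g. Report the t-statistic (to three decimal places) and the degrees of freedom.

H0: μ = 1210; H1: μ < 1210 (one-sample t-test, left-tailed).
t = (x̄ − μ₀)/(s/√n) = (1200 − 1210)/(269/√36) = -0.223
df = n − 1 = 35
p-value = P(T ≤ -0.223) ≈ 0.412
Since p ≈ 0.412 > α = 0.01, fail to reject H0; the evidence is not statistically significant.

t = -0.223, df = 35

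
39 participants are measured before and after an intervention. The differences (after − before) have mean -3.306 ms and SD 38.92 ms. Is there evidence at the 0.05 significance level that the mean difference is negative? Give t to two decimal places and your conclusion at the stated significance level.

H0: μ_d = 0; H1: μ_d < 0 (paired t-test on the differences, left-tailed).
t = d̄/(s_d/√n) = -3.306/(38.92/√39) = -0.53
df = n − 1 = 38
p-value = P(T ≤ -0.53) ≈ 0.299
Since p ≈ 0.299 > α = 0.05, fail to reject H0; the evidence is not statistically significant.

t = -0.53; fail to reject H0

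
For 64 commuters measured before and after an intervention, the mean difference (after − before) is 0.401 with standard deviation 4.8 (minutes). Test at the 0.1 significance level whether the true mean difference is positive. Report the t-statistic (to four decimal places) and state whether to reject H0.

t = 0.6683; fail to reject H0

H0: μ_d = 0; H1: μ_d > 0 (paired t-test on the differences, right-tailed).
t = d̄/(s_d/√n) = 0.401/(4.8/√64) = 0.6683
df = n − 1 = 63
p-value = P(T ≥ 0.6683) ≈ 0.2532
Since p ≈ 0.2532 > α = 0.1, fail to reject H0; the evidence is not statistically significant.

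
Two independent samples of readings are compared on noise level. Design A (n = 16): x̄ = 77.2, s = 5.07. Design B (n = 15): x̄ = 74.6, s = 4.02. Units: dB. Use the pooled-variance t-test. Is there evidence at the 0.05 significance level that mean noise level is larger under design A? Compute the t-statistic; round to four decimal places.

1.5750

Let group 1 = design A, group 2 = design B. H0: μ_1 = μ_2; H1: μ_1 > μ_2 (two-sample pooled-variance t-test, right-tailed).
s_p² = [(16−1)·5.07² + (15−1)·4.02²]/(16+15−2) = 21.0972
t = (77.2 − 74.6)/√[21.0972·(1/16 + 1/15)] = 1.5750
df = n₁ + n₂ − 2 = 29
p-value = P(T ≥ 1.5750) ≈ 0.0630
Since p ≈ 0.0630 > α = 0.05, fail to reject H0; the evidence is not statistically significant.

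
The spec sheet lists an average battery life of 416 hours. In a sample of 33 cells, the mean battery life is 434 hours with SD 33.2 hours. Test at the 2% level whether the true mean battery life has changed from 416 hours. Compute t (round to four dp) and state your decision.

H0: μ = 416; H1: μ ≠ 416 (one-sample t-test, two-sided).
t = (x̄ − μ₀)/(s/√n) = (434 − 416)/(33.2/√33) = 3.1145
df = n − 1 = 32
Two-sided p-value ≈ 0.0039
Since p ≈ 0.0039 < α = 0.02, reject H0; the data support H1.

t = 3.1145; reject H0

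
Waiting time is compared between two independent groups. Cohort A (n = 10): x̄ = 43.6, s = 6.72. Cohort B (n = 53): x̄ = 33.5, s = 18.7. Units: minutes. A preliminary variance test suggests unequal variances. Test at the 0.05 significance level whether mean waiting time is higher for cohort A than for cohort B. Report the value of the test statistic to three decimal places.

Let group 1 = cohort A, group 2 = cohort B. H0: μ_1 = μ_2; H1: μ_1 > μ_2 (Welch's two-sample t-test, right-tailed).
t = (x̄_1 − x̄_2)/√(s_1²/n_1 + s_2²/n_2) = (43.6 − 33.5)/√(6.72²/10 + 18.7²/53) = 3.030
Welch–Satterthwaite df ≈ 39.80
p-value = P(T ≥ 3.030) ≈ 0.002
Since p ≈ 0.002 < α = 0.05, reject H0; the evidence is statistically significant.

3.030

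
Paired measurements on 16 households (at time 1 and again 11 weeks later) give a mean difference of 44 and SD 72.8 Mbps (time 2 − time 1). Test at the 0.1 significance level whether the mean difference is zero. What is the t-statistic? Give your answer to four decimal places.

H0: μ_d = 0; H1: μ_d ≠ 0 (paired t-test on the differences, two-sided).
t = d̄/(s_d/√n) = 44/(72.8/√16) = 2.4176
df = n − 1 = 15
Two-sided p-value ≈ 0.0288
Since p ≈ 0.0288 < α = 0.1, reject H0; the data support H1.

2.4176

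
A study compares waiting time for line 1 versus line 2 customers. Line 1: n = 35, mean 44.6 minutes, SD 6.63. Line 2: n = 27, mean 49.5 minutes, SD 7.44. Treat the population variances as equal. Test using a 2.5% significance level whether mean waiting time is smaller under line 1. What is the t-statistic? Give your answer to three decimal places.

Let group 1 = line 1, group 2 = line 2. H0: μ_1 = μ_2; H1: μ_1 < μ_2 (two-sample pooled-variance t-test, left-tailed).
s_p² = [(35−1)·6.63² + (27−1)·7.44²]/(35+27−2) = 48.8955
t = (44.6 − 49.5)/√[48.8955·(1/35 + 1/27)] = -2.736
df = n₁ + n₂ − 2 = 60
p-value = P(T ≤ -2.736) ≈ 0.004
Since p ≈ 0.004 < α = 0.025, reject H0; the data support H1.

-2.736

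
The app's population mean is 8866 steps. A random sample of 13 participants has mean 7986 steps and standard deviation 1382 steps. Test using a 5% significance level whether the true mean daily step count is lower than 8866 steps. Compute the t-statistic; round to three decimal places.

-2.296

H0: μ = 8866; H1: μ < 8866 (one-sample t-test, left-tailed).
t = (x̄ − μ₀)/(s/√n) = (7986 − 8866)/(1382/√13) = -2.296
df = n − 1 = 12
p-value = P(T ≤ -2.296) ≈ 0.0202
Since p ≈ 0.0202 < α = 0.05, reject H0; the data support H1.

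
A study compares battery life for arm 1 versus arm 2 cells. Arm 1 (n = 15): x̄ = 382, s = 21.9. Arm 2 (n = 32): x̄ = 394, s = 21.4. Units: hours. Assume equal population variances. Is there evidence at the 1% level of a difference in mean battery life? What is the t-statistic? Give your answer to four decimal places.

-1.7790

Let group 1 = arm 1, group 2 = arm 2. H0: μ_1 = μ_2; H1: μ_1 ≠ μ_2 (two-sample pooled-variance t-test, two-sided).
s_p² = [(15−1)·21.9² + (32−1)·21.4²]/(15+32−2) = 464.696
t = (382 − 394)/√[464.696·(1/15 + 1/32)] = -1.7790
df = n₁ + n₂ − 2 = 45
Two-sided p-value ≈ 0.0820
Since p ≈ 0.0820 > α = 0.01, fail to reject H0; the evidence is not statistically significant.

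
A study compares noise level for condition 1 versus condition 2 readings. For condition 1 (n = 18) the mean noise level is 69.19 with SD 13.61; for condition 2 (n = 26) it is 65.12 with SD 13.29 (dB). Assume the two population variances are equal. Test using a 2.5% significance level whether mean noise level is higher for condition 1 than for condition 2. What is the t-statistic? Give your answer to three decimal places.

Let group 1 = condition 1, group 2 = condition 2. H0: μ_1 = μ_2; H1: μ_1 > μ_2 (two-sample pooled-variance t-test, right-tailed).
s_p² = [(18−1)·13.61² + (26−1)·13.29²]/(18+26−2) = 180.108
t = (69.19 − 65.12)/√[180.108·(1/18 + 1/26)] = 0.989
df = n₁ + n₂ − 2 = 42
p-value = P(T ≥ 0.989) ≈ 0.164
Since p ≈ 0.164 > α = 0.025, fail to reject H0; the data do not provide sufficient evidence against H0.

0.989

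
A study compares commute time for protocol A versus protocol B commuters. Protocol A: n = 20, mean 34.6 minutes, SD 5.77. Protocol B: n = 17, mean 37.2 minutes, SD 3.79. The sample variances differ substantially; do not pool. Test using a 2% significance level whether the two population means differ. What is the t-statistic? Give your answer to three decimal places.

Let group 1 = protocol A, group 2 = protocol B. H0: μ_1 = μ_2; H1: μ_1 ≠ μ_2 (Welch's two-sample t-test, two-sided).
t = (x̄_1 − x̄_2)/√(s_1²/n_1 + s_2²/n_2) = (34.6 − 37.2)/√(5.77²/20 + 3.79²/17) = -1.641
Welch–Satterthwaite df ≈ 33.07
Two-sided p-value ≈ 0.1102
Since p ≈ 0.1102 > α = 0.02, fail to reject H0; the evidence is not statistically significant.

-1.641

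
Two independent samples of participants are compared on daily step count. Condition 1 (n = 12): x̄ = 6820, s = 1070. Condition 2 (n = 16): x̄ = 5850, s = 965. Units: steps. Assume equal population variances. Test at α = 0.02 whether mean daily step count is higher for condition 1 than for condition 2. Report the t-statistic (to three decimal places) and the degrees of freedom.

Let group 1 = condition 1, group 2 = condition 2. H0: μ_1 = μ_2; H1: μ_1 > μ_2 (two-sample pooled-variance t-test, right-tailed).
s_p² = [(12−1)·1070² + (16−1)·965²]/(12+16−2) = 1021630
t = (6820 − 5850)/√[1021630·(1/12 + 1/16)] = 2.513
df = n₁ + n₂ − 2 = 26
p-value = P(T ≥ 2.513) ≈ 0.0093
Since p ≈ 0.0093 < α = 0.02, reject H0; the evidence is statistically significant.

t = 2.513, df = 26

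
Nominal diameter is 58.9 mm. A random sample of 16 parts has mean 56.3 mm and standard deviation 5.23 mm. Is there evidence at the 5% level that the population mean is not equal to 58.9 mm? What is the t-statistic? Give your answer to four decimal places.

H0: μ = 58.9; H1: μ ≠ 58.9 (one-sample t-test, two-sided).
t = (x̄ − μ₀)/(s/√n) = (56.3 − 58.9)/(5.23/√16) = -1.9885
df = n − 1 = 15
Two-sided p-value ≈ 0.0653
Since p ≈ 0.0653 > α = 0.05, fail to reject H0; the data do not provide sufficient evidence against H0.

-1.9885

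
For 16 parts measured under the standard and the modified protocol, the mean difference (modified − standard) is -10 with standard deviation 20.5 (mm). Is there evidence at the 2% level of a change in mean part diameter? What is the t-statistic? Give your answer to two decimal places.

H0: μ_d = 0; H1: μ_d ≠ 0 (paired t-test on the differences, two-sided).
t = d̄/(s_d/√n) = -10/(20.5/√16) = -1.95
df = n − 1 = 15
Two-sided p-value ≈ 0.070
Since p ≈ 0.070 > α = 0.02, fail to reject H0; the data do not provide sufficient evidence against H0.

-1.95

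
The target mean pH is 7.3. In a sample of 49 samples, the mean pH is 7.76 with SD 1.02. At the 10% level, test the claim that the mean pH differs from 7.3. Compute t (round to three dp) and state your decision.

t = 3.157; reject H0

H0: μ = 7.3; H1: μ ≠ 7.3 (one-sample t-test, two-sided).
t = (x̄ − μ₀)/(s/√n) = (7.76 − 7.3)/(1.02/√49) = 3.157
df = n − 1 = 48
Two-sided p-value ≈ 0.003
Since p ≈ 0.003 < α = 0.1, reject H0; the evidence is statistically significant.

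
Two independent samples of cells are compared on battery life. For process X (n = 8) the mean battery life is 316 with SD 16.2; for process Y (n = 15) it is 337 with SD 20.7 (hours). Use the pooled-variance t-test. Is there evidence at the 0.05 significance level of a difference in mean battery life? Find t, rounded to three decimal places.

-2.483

Let group 1 = process X, group 2 = process Y. H0: μ_1 = μ_2; H1: μ_1 ≠ μ_2 (two-sample pooled-variance t-test, two-sided).
s_p² = [(8−1)·16.2² + (15−1)·20.7²]/(8+15−2) = 373.14
t = (316 − 337)/√[373.14·(1/8 + 1/15)] = -2.483
df = n₁ + n₂ − 2 = 21
Two-sided p-value ≈ 0.022
Since p ≈ 0.022 < α = 0.05, reject H0; the data support H1.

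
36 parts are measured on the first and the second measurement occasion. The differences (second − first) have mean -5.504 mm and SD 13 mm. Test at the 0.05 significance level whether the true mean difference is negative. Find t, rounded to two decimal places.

H0: μ_d = 0; H1: μ_d < 0 (paired t-test on the differences, left-tailed).
t = d̄/(s_d/√n) = -5.504/(13/√36) = -2.54
df = n − 1 = 35
p-value = P(T ≤ -2.54) ≈ 0.008
Since p ≈ 0.008 < α = 0.05, reject H0; the evidence is statistically significant.

-2.54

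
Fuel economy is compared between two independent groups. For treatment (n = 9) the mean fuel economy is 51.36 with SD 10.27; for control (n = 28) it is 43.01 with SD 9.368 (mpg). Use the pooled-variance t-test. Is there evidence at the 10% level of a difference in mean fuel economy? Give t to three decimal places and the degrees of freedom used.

t = 2.274, df = 35

Let group 1 = treatment, group 2 = control. H0: μ_1 = μ_2; H1: μ_1 ≠ μ_2 (two-sample pooled-variance t-test, two-sided).
s_p² = [(9−1)·10.27² + (28−1)·9.368²]/(9+28−2) = 91.8082
t = (51.36 − 43.01)/√[91.8082·(1/9 + 1/28)] = 2.274
df = n₁ + n₂ − 2 = 35
Two-sided p-value ≈ 0.029
Since p ≈ 0.029 < α = 0.1, reject H0; the data support H1.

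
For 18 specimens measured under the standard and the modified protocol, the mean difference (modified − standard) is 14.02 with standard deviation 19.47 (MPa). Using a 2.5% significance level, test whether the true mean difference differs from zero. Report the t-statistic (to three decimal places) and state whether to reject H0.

H0: μ_d = 0; H1: μ_d ≠ 0 (paired t-test on the differences, two-sided).
t = d̄/(s_d/√n) = 14.02/(19.47/√18) = 3.055
df = n − 1 = 17
Two-sided p-value ≈ 0.0072
Since p ≈ 0.0072 < α = 0.025, reject H0; the data support H1.

t = 3.055; reject H0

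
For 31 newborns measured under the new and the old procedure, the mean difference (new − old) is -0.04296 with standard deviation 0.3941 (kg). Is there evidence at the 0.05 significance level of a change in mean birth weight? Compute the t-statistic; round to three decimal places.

H0: μ_d = 0; H1: μ_d ≠ 0 (paired t-test on the differences, two-sided).
t = d̄/(s_d/√n) = -0.04296/(0.3941/√31) = -0.607
df = n − 1 = 30
Two-sided p-value ≈ 0.548
Since p ≈ 0.548 > α = 0.05, fail to reject H0; the data do not provide sufficient evidence against H0.

-0.607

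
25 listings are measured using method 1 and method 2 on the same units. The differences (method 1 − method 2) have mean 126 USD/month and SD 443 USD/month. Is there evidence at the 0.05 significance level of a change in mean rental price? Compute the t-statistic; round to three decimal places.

H0: μ_d = 0; H1: μ_d ≠ 0 (paired t-test on the differences, two-sided).
t = d̄/(s_d/√n) = 126/(443/√25) = 1.422
df = n − 1 = 24
Two-sided p-value ≈ 0.1679
Since p ≈ 0.1679 > α = 0.05, fail to reject H0; the evidence is not statistically significant.

1.422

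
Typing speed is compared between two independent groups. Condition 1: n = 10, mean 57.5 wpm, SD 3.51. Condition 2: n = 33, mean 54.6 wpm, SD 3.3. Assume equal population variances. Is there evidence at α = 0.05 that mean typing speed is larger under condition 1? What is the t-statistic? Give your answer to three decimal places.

2.400

Let group 1 = condition 1, group 2 = condition 2. H0: μ_1 = μ_2; H1: μ_1 > μ_2 (two-sample pooled-variance t-test, right-tailed).
s_p² = [(10−1)·3.51² + (33−1)·3.3²]/(10+33−2) = 11.2039
t = (57.5 − 54.6)/√[11.2039·(1/10 + 1/33)] = 2.400
df = n₁ + n₂ − 2 = 41
p-value = P(T ≥ 2.400) ≈ 0.011
Since p ≈ 0.011 < α = 0.05, reject H0; the evidence is statistically significant.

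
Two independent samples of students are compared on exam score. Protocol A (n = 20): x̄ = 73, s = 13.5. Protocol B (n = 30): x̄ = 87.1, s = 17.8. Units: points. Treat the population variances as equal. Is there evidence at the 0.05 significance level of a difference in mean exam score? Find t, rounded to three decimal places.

-3.009

Let group 1 = protocol A, group 2 = protocol B. H0: μ_1 = μ_2; H1: μ_1 ≠ μ_2 (two-sample pooled-variance t-test, two-sided).
s_p² = [(20−1)·13.5² + (30−1)·17.8²]/(20+30−2) = 263.565
t = (73 − 87.1)/√[263.565·(1/20 + 1/30)] = -3.009
df = n₁ + n₂ − 2 = 48
Two-sided p-value ≈ 0.004
Since p ≈ 0.004 < α = 0.05, reject H0; the evidence is statistically significant.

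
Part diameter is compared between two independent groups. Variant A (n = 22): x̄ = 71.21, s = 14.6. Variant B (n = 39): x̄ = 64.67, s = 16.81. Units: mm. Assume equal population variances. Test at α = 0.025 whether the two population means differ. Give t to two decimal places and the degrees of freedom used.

t = 1.53, df = 59

Let group 1 = variant A, group 2 = variant B. H0: μ_1 = μ_2; H1: μ_1 ≠ μ_2 (two-sample pooled-variance t-test, two-sided).
s_p² = [(22−1)·14.6² + (39−1)·16.81²]/(22+39−2) = 257.869
t = (71.21 − 64.67)/√[257.869·(1/22 + 1/39)] = 1.53
df = n₁ + n₂ − 2 = 59
Two-sided p-value ≈ 0.132
Since p ≈ 0.132 > α = 0.025, fail to reject H0; the data do not provide sufficient evidence against H0.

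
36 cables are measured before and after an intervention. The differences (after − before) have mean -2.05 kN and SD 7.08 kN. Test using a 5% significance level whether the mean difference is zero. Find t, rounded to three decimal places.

-1.737

H0: μ_d = 0; H1: μ_d ≠ 0 (paired t-test on the differences, two-sided).
t = d̄/(s_d/√n) = -2.05/(7.08/√36) = -1.737
df = n − 1 = 35
Two-sided p-value ≈ 0.0911
Since p ≈ 0.0911 > α = 0.05, fail to reject H0; the evidence is not statistically significant.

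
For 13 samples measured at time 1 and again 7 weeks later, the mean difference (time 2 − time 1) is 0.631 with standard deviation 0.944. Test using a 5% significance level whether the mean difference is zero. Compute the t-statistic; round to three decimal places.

2.410

H0: μ_d = 0; H1: μ_d ≠ 0 (paired t-test on the differences, two-sided).
t = d̄/(s_d/√n) = 0.631/(0.944/√13) = 2.410
df = n − 1 = 12
Two-sided p-value ≈ 0.0329
Since p ≈ 0.0329 < α = 0.05, reject H0; the evidence is statistically significant.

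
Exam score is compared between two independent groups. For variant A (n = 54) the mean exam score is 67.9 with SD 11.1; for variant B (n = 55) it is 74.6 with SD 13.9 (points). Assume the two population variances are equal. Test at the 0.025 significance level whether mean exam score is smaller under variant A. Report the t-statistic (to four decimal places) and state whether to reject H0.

t = -2.7776; reject H0

Let group 1 = variant A, group 2 = variant B. H0: μ_1 = μ_2; H1: μ_1 < μ_2 (two-sample pooled-variance t-test, left-tailed).
s_p² = [(54−1)·11.1² + (55−1)·13.9²]/(54+55−2) = 158.537
t = (67.9 − 74.6)/√[158.537·(1/54 + 1/55)] = -2.7776
df = n₁ + n₂ − 2 = 107
p-value = P(T ≤ -2.7776) ≈ 0.003
Since p ≈ 0.003 < α = 0.025, reject H0; the evidence is statistically significant.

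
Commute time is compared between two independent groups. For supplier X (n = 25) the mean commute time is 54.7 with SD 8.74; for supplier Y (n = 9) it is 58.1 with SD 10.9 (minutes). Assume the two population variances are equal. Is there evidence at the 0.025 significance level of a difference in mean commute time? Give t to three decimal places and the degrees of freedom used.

t = -0.938, df = 32

Let group 1 = supplier X, group 2 = supplier Y. H0: μ_1 = μ_2; H1: μ_1 ≠ μ_2 (two-sample pooled-variance t-test, two-sided).
s_p² = [(25−1)·8.74² + (9−1)·10.9²]/(25+9−2) = 86.9932
t = (54.7 − 58.1)/√[86.9932·(1/25 + 1/9)] = -0.938
df = n₁ + n₂ − 2 = 32
Two-sided p-value ≈ 0.355
Since p ≈ 0.355 > α = 0.025, fail to reject H0; the evidence is not statistically significant.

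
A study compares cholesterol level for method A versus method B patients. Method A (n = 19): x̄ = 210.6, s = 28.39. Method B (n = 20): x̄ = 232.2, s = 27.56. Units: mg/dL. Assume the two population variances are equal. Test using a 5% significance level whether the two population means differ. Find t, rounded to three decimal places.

-2.411

Let group 1 = method A, group 2 = method B. H0: μ_1 = μ_2; H1: μ_1 ≠ μ_2 (two-sample pooled-variance t-test, two-sided).
s_p² = [(19−1)·28.39² + (20−1)·27.56²]/(19+20−2) = 782.145
t = (210.6 − 232.2)/√[782.145·(1/19 + 1/20)] = -2.411
df = n₁ + n₂ − 2 = 37
Two-sided p-value ≈ 0.021
Since p ≈ 0.021 < α = 0.05, reject H0; the data support H1.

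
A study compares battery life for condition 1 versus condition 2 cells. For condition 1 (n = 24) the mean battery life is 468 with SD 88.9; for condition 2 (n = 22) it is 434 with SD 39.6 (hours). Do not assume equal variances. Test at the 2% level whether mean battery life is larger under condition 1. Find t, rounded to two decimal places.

Let group 1 = condition 1, group 2 = condition 2. H0: μ_1 = μ_2; H1: μ_1 > μ_2 (Welch's two-sample t-test, right-tailed).
t = (x̄_1 − x̄_2)/√(s_1²/n_1 + s_2²/n_2) = (468 − 434)/√(88.9²/24 + 39.6²/22) = 1.70
Welch–Satterthwaite df ≈ 32.37
p-value = P(T ≥ 1.70) ≈ 0.0495
Since p ≈ 0.0495 > α = 0.02, fail to reject H0; the evidence is not statistically significant.

1.70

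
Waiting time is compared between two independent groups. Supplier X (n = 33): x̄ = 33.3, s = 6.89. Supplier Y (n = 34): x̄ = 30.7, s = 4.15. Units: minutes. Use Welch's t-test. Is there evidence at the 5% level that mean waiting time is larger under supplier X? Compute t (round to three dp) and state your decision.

t = 1.864; reject H0

Let group 1 = supplier X, group 2 = supplier Y. H0: μ_1 = μ_2; H1: μ_1 > μ_2 (Welch's two-sample t-test, right-tailed).
t = (x̄_1 − x̄_2)/√(s_1²/n_1 + s_2²/n_2) = (33.3 − 30.7)/√(6.89²/33 + 4.15²/34) = 1.864
Welch–Satterthwaite df ≈ 52.22
p-value = P(T ≥ 1.864) ≈ 0.0340
Since p ≈ 0.0340 < α = 0.05, reject H0; the evidence is statistically significant.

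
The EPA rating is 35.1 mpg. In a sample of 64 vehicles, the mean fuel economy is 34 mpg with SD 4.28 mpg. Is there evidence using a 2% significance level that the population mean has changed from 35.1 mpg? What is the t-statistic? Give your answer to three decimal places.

-2.056

H0: μ = 35.1; H1: μ ≠ 35.1 (one-sample t-test, two-sided).
t = (x̄ − μ₀)/(s/√n) = (34 − 35.1)/(4.28/√64) = -2.056
df = n − 1 = 63
Two-sided p-value ≈ 0.044
Since p ≈ 0.044 > α = 0.02, fail to reject H0; the data do not provide sufficient evidence against H0.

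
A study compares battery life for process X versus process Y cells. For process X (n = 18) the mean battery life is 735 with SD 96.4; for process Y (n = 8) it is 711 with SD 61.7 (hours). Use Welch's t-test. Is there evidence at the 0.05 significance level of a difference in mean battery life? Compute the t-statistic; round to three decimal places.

0.762

Let group 1 = process X, group 2 = process Y. H0: μ_1 = μ_2; H1: μ_1 ≠ μ_2 (Welch's two-sample t-test, two-sided).
t = (x̄_1 − x̄_2)/√(s_1²/n_1 + s_2²/n_2) = (735 − 711)/√(96.4²/18 + 61.7²/8) = 0.762
Welch–Satterthwaite df ≈ 20.50
Two-sided p-value ≈ 0.4548
Since p ≈ 0.4548 > α = 0.05, fail to reject H0; the data do not provide sufficient evidence against H0.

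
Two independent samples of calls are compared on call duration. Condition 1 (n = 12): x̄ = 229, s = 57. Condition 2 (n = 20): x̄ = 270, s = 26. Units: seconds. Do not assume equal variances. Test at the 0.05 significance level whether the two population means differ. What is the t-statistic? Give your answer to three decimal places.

-2.349

Let group 1 = condition 1, group 2 = condition 2. H0: μ_1 = μ_2; H1: μ_1 ≠ μ_2 (Welch's two-sample t-test, two-sided).
t = (x̄_1 − x̄_2)/√(s_1²/n_1 + s_2²/n_2) = (229 − 270)/√(57²/12 + 26²/20) = -2.349
Welch–Satterthwaite df ≈ 13.79
Two-sided p-value ≈ 0.034
Since p ≈ 0.034 < α = 0.05, reject H0; the evidence is statistically significant.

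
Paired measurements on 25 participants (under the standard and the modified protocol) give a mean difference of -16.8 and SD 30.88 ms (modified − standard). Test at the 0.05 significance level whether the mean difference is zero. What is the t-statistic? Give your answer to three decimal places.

-2.720

H0: μ_d = 0; H1: μ_d ≠ 0 (paired t-test on the differences, two-sided).
t = d̄/(s_d/√n) = -16.8/(30.88/√25) = -2.720
df = n − 1 = 24
Two-sided p-value ≈ 0.012
Since p ≈ 0.012 < α = 0.05, reject H0; the evidence is statistically significant.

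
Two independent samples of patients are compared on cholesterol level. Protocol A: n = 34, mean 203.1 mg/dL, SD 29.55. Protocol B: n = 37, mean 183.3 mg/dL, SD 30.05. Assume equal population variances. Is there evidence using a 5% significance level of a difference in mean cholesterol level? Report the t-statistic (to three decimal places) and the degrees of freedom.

t = 2.796, df = 69

Let group 1 = protocol A, group 2 = protocol B. H0: μ_1 = μ_2; H1: μ_1 ≠ μ_2 (two-sample pooled-variance t-test, two-sided).
s_p² = [(34−1)·29.55² + (37−1)·30.05²]/(34+37−2) = 888.75
t = (203.1 − 183.3)/√[888.75·(1/34 + 1/37)] = 2.796
df = n₁ + n₂ − 2 = 69
Two-sided p-value ≈ 0.0067
Since p ≈ 0.0067 < α = 0.05, reject H0; the data support H1.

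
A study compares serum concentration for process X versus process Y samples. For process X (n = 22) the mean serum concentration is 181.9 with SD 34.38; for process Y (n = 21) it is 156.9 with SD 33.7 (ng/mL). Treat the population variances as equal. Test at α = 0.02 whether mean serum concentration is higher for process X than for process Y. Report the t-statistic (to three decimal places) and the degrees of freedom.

Let group 1 = process X, group 2 = process Y. H0: μ_1 = μ_2; H1: μ_1 > μ_2 (two-sample pooled-variance t-test, right-tailed).
s_p² = [(22−1)·34.38² + (21−1)·33.7²]/(22+21−2) = 1159.4
t = (181.9 − 156.9)/√[1159.4·(1/22 + 1/21)] = 2.407
df = n₁ + n₂ − 2 = 41
p-value = P(T ≥ 2.407) ≈ 0.0103
Since p ≈ 0.0103 < α = 0.02, reject H0; the evidence is statistically significant.

t = 2.407, df = 41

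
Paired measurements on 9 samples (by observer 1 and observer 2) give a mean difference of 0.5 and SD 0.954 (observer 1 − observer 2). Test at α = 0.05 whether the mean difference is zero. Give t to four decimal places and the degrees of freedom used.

t = 1.5723, df = 8

H0: μ_d = 0; H1: μ_d ≠ 0 (paired t-test on the differences, two-sided).
t = d̄/(s_d/√n) = 0.5/(0.954/√9) = 1.5723
df = n − 1 = 8
Two-sided p-value ≈ 0.1545
Since p ≈ 0.1545 > α = 0.05, fail to reject H0; the data do not provide sufficient evidence against H0.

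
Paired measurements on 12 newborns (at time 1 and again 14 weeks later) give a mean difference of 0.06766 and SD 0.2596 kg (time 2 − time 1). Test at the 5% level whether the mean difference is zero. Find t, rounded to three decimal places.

0.903

H0: μ_d = 0; H1: μ_d ≠ 0 (paired t-test on the differences, two-sided).
t = d̄/(s_d/√n) = 0.06766/(0.2596/√12) = 0.903
df = n − 1 = 11
Two-sided p-value ≈ 0.386
Since p ≈ 0.386 > α = 0.05, fail to reject H0; the evidence is not statistically significant.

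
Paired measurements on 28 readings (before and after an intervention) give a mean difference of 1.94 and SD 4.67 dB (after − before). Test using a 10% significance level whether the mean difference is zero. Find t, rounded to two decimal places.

2.20

H0: μ_d = 0; H1: μ_d ≠ 0 (paired t-test on the differences, two-sided).
t = d̄/(s_d/√n) = 1.94/(4.67/√28) = 2.20
df = n − 1 = 27
Two-sided p-value ≈ 0.037
Since p ≈ 0.037 < α = 0.1, reject H0; the data support H1.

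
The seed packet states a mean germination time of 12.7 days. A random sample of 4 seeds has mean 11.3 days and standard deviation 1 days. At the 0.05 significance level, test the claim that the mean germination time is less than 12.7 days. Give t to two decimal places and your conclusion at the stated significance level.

H0: μ = 12.7; H1: μ < 12.7 (one-sample t-test, left-tailed).
t = (x̄ − μ₀)/(s/√n) = (11.3 − 12.7)/(1/√4) = -2.80
df = n − 1 = 3
p-value = P(T ≤ -2.80) ≈ 0.0339
Since p ≈ 0.0339 < α = 0.05, reject H0; the data support H1.

t = -2.80; reject H0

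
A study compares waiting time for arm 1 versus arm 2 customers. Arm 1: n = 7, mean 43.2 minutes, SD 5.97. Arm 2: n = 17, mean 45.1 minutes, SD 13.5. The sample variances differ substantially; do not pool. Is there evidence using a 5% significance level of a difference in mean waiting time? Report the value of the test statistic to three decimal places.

-0.478

Let group 1 = arm 1, group 2 = arm 2. H0: μ_1 = μ_2; H1: μ_1 ≠ μ_2 (Welch's two-sample t-test, two-sided).
t = (x̄_1 − x̄_2)/√(s_1²/n_1 + s_2²/n_2) = (43.2 − 45.1)/√(5.97²/7 + 13.5²/17) = -0.478
Welch–Satterthwaite df ≈ 21.73
Two-sided p-value ≈ 0.6376
Since p ≈ 0.6376 > α = 0.05, fail to reject H0; the data do not provide sufficient evidence against H0.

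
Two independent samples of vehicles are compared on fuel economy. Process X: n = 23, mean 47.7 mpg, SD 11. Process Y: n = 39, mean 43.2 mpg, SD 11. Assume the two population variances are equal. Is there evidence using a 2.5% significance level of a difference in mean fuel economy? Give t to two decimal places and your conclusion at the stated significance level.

Let group 1 = process X, group 2 = process Y. H0: μ_1 = μ_2; H1: μ_1 ≠ μ_2 (two-sample pooled-variance t-test, two-sided).
s_p² = [(23−1)·11² + (39−1)·11²]/(23+39−2) = 121
t = (47.7 − 43.2)/√[121·(1/23 + 1/39)] = 1.56
df = n₁ + n₂ − 2 = 60
Two-sided p-value ≈ 0.125
Since p ≈ 0.125 > α = 0.025, fail to reject H0; the data do not provide sufficient evidence against H0.

t = 1.56; fail to reject H0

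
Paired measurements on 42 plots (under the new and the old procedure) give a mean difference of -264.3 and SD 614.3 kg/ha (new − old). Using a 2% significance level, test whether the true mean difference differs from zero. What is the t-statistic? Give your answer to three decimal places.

H0: μ_d = 0; H1: μ_d ≠ 0 (paired t-test on the differences, two-sided).
t = d̄/(s_d/√n) = -264.3/(614.3/√42) = -2.788
df = n − 1 = 41
Two-sided p-value ≈ 0.008
Since p ≈ 0.008 < α = 0.02, reject H0; the data support H1.

-2.788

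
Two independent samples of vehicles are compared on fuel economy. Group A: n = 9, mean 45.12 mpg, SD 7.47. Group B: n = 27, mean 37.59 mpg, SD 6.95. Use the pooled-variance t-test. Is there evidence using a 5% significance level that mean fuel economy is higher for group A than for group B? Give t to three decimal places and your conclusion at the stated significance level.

t = 2.765; reject H0

Let group 1 = group A, group 2 = group B. H0: μ_1 = μ_2; H1: μ_1 > μ_2 (two-sample pooled-variance t-test, right-tailed).
s_p² = [(9−1)·7.47² + (27−1)·6.95²]/(9+27−2) = 50.0668
t = (45.12 − 37.59)/√[50.0668·(1/9 + 1/27)] = 2.765
df = n₁ + n₂ − 2 = 34
p-value = P(T ≥ 2.765) ≈ 0.0046
Since p ≈ 0.0046 < α = 0.05, reject H0; the data support H1.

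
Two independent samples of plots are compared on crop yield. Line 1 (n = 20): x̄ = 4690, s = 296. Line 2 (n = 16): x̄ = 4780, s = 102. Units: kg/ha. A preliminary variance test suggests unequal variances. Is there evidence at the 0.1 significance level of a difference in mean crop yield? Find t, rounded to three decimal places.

-1.269

Let group 1 = line 1, group 2 = line 2. H0: μ_1 = μ_2; H1: μ_1 ≠ μ_2 (Welch's two-sample t-test, two-sided).
t = (x̄_1 − x̄_2)/√(s_1²/n_1 + s_2²/n_2) = (4690 − 4780)/√(296²/20 + 102²/16) = -1.269
Welch–Satterthwaite df ≈ 24.38
Two-sided p-value ≈ 0.216
Since p ≈ 0.216 > α = 0.1, fail to reject H0; the evidence is not statistically significant.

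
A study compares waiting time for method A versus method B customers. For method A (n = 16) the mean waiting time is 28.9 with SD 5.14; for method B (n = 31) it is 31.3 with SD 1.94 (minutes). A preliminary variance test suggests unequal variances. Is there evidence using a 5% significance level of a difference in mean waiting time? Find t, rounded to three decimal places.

Let group 1 = method A, group 2 = method B. H0: μ_1 = μ_2; H1: μ_1 ≠ μ_2 (Welch's two-sample t-test, two-sided).
t = (x̄_1 − x̄_2)/√(s_1²/n_1 + s_2²/n_2) = (28.9 − 31.3)/√(5.14²/16 + 1.94²/31) = -1.803
Welch–Satterthwaite df ≈ 17.24
Two-sided p-value ≈ 0.0890
Since p ≈ 0.0890 > α = 0.05, fail to reject H0; the data do not provide sufficient evidence against H0.

-1.803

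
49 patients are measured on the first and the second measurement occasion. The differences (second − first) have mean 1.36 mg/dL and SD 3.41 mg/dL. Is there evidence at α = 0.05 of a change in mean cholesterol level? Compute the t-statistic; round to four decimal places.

2.7918

H0: μ_d = 0; H1: μ_d ≠ 0 (paired t-test on the differences, two-sided).
t = d̄/(s_d/√n) = 1.36/(3.41/√49) = 2.7918
df = n − 1 = 48
Two-sided p-value ≈ 0.0075
Since p ≈ 0.0075 < α = 0.05, reject H0; the data support H1.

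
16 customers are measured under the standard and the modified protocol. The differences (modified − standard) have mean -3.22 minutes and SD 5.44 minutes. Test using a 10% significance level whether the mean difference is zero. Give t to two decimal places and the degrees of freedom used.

H0: μ_d = 0; H1: μ_d ≠ 0 (paired t-test on the differences, two-sided).
t = d̄/(s_d/√n) = -3.22/(5.44/√16) = -2.37
df = n − 1 = 15
Two-sided p-value ≈ 0.032
Since p ≈ 0.032 < α = 0.1, reject H0; the data support H1.

t = -2.37, df = 15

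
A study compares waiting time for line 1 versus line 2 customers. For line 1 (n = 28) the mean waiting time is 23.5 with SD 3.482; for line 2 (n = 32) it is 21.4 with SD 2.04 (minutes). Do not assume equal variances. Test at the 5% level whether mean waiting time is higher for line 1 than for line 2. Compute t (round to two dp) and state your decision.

Let group 1 = line 1, group 2 = line 2. H0: μ_1 = μ_2; H1: μ_1 > μ_2 (Welch's two-sample t-test, right-tailed).
t = (x̄_1 − x̄_2)/√(s_1²/n_1 + s_2²/n_2) = (23.5 − 21.4)/√(3.482²/28 + 2.04²/32) = 2.80
Welch–Satterthwaite df ≈ 42.33
p-value = P(T ≥ 2.80) ≈ 0.004
Since p ≈ 0.004 < α = 0.05, reject H0; the evidence is statistically significant.

t = 2.80; reject H0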